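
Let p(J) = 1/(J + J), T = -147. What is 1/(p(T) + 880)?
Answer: 294/258719 ≈ 0.0011364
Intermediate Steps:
p(J) = 1/(2*J)
1/(p(T) + 880) = 1/((1/2)/(-147) + 880) = 1/((1/2)*(-1/147) + 880) = 1/(-1/294 + 880) = 1/(258719/294) = 294/258719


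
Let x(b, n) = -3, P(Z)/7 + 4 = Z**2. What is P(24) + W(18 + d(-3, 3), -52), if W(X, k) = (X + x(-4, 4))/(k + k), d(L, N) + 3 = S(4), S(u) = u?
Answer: 52050/13 ≈ 4003.8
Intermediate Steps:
d(L, N) = 1 (d(L, N) = -3 + 4 = 1)
P(Z) = -28 + 7*Z**2
W(X, k) = (-3 + X)/(2*k) (W(X, k) = (X - 3)/(k + k) = (-3 + X)/((2*k)) = (-3 + X)*(1/(2*k)) = (-3 + X)/(2*k))
P(24) + W(18 + d(-3, 3), -52) = (-28 + 7*24**2) + (1/2)*(-3 + (18 + 1))/(-52) = (-28 + 7*576) + (1/2)*(-1/52)*(-3 + 19) = (-28 + 4032) + (1/2)*(-1/52)*16 = 4004 - 2/13 = 52050/13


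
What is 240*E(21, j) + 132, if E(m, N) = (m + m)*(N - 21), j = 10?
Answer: -110748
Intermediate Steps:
E(m, N) = 2*m*(-21 + N) (E(m, N) = (2*m)*(-21 + N) = 2*m*(-21 + N))
240*E(21, j) + 132 = 240*(2*21*(-21 + 10)) + 132 = 240*(2*21*(-11)) + 132 = 240*(-462) + 132 = -110880 + 132 = -110748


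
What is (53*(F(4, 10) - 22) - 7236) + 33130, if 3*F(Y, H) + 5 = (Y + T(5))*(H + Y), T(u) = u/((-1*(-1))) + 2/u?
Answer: 134823/5 ≈ 26965.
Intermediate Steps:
T(u) = u + 2/u (T(u) = u/1 + 2/u = u*1 + 2/u = u + 2/u)
F(Y, H) = -5/3 + (27/5 + Y)*(H + Y)/3 (F(Y, H) = -5/3 + ((Y + (5 + 2/5))*(H + Y))/3 = -5/3 + ((Y + (5 + 2*(⅕)))*(H + Y))/3 = -5/3 + ((Y + (5 + ⅖))*(H + Y))/3 = -5/3 + ((Y + 27/5)*(H + Y))/3 = -5/3 + ((27/5 + Y)*(H + Y))/3 = -5/3 + (27/5 + Y)*(H + Y)/3)
(53*(F(4, 10) - 22) - 7236) + 33130 = (53*((-5/3 + (⅓)*4² + (9/5)*10 + (9/5)*4 + (⅓)*10*4) - 22) - 7236) + 33130 = (53*((-5/3 + (⅓)*16 + 18 + 36/5 + 40/3) - 22) - 7236) + 33130 = (53*((-5/3 + 16/3 + 18 + 36/5 + 40/3) - 22) - 7236) + 33130 = (53*(211/5 - 22) - 7236) + 33130 = (53*(101/5) - 7236) + 33130 = (5353/5 - 7236) + 33130 = -30827/5 + 33130 = 134823/5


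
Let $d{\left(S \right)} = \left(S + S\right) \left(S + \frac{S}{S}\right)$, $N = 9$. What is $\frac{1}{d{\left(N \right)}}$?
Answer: $\frac{1}{180} \approx 0.0055556$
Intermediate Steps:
$d{\left(S \right)} = 2 S \left(1 + S\right)$ ($d{\left(S \right)} = 2 S \left(S + 1\right) = 2 S \left(1 + S\right)$)
$\frac{1}{d{\left(N \right)}} = \frac{1}{2 \cdot 9 \left(1 + 9\right)} = \frac{1}{2 \cdot 9 \cdot 10} = \frac{1}{180}$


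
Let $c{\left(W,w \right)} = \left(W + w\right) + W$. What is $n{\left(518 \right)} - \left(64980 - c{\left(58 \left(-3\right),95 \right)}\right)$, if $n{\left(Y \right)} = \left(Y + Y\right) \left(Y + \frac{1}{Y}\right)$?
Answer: $471417$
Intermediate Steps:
$c{\left(W,w \right)} = w + 2 W$
$n{\left(Y \right)} = 2 Y \left(Y + \frac{1}{Y}\right)$
$n{\left(518 \right)} - \left(64980 - c{\left(58 \left(-3\right),95 \right)}\right) = \left(2 + 2 \cdot 518^{2}\right) - \left(64980 - \left(95 + 2 \cdot 58 \left(-3\right)\right)\right) = \left(2 + 2 \cdot 268324\right) - \left(64980 - \left(95 + 2 \left(-174\right)\right)\right) = \left(2 + 536648\right) - \left(64980 - \left(95 - 348\right)\right) = 536650 - \left(64980 - -253\right) = 536650 - \left(64980 + 253\right) = 536650 - 65233 = 471417$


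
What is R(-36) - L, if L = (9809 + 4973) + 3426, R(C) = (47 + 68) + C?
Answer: -18129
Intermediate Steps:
R(C) = 115 + C
L = 18208 (L = 14782 + 3426 = 18208)
R(-36) - L = (115 - 36) - 1*18208 = 79 - 18208 = -18129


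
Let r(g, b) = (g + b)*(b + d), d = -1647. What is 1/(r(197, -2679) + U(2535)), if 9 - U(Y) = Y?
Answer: 1/10734606 ≈ 9.3157e-8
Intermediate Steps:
U(Y) = 9 - Y
r(g, b) = (-1647 + b)*(b + g) (r(g, b) = (g + b)*(b - 1647) = (b + g)*(-1647 + b) = (-1647 + b)*(b + g))
1/(r(197, -2679) + U(2535)) = 1/(((-2679)² - 1647*(-2679) - 1647*197 - 2679*197) + (9 - 1*2535)) = 1/((7177041 + 4412313 - 324459 - 527763) + (9 - 2535)) = 1/(10737132 - 2526) = 1/10734606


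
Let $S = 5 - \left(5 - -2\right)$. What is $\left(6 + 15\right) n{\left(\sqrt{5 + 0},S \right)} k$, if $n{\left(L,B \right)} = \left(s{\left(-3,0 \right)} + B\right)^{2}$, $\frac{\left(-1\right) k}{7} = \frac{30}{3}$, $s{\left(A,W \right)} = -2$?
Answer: $-23520$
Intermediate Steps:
$k = -70$ ($k = - 7 \cdot \frac{30}{3} = - 7 \cdot 30 \cdot \frac{1}{3} = \left(-7\right) 10 = -70$)
$S = -2$ ($S = 5 - \left(5 + 2\right) = 5 - 7 = -2$)
$n{\left(L,B \right)} = \left(-2 + B\right)^{2}$
$\left(6 + 15\right) n{\left(\sqrt{5 + 0},S \right)} k = \left(6 + 15\right) \left(-2 - 2\right)^{2} \left(-70\right) = 21 \left(-4\right)^{2} \left(-70\right) = 21 \cdot 16 \left(-70\right) = 336 \left(-70\right) = -23520$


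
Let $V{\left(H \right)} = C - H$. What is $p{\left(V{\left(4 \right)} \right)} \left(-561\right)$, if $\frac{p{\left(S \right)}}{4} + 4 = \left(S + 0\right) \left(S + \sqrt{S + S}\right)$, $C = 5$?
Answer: $6732 - 2244 \sqrt{2} \approx 3558.5$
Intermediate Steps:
$V{\left(H \right)} = 5 - H$
$p{\left(S \right)} = -16 + 4 S \left(S + \sqrt{2} \sqrt{S}\right)$ ($p{\left(S \right)} = -16 + 4 \left(S + 0\right) \left(S + \sqrt{S + S}\right) = -16 + 4 S \left(S + \sqrt{2 S}\right) = -16 + 4 S \left(S + \sqrt{2} \sqrt{S}\right)$)
$p{\left(V{\left(4 \right)} \right)} \left(-561\right) = \left(-16 + 4 \left(5 - 4\right)^{2} + 4 \sqrt{2} \left(5 - 4\right)^{\frac{3}{2}}\right) \left(-561\right) = \left(-16 + 4 \cdot 1^{2} + 4 \sqrt{2} \cdot 1^{\frac{3}{2}}\right) \left(-561\right) = \left(-16 + 4 \cdot 1 + 4 \sqrt{2} \cdot 1\right) \left(-561\right) = \left(-16 + 4 + 4 \sqrt{2}\right) \left(-561\right) = \left(-12 + 4 \sqrt{2}\right) \left(-561\right) = 6732 - 2244 \sqrt{2}$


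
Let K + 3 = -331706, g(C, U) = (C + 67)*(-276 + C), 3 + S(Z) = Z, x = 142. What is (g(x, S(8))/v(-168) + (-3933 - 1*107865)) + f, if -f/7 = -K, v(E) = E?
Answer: -204421921/84 ≈ -2.4336e+6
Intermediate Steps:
S(Z) = -3 + Z
g(C, U) = (-276 + C)*(67 + C) (g(C, U) = (67 + C)*(-276 + C) = (-276 + C)*(67 + C))
K = -331709 (K = -3 - 331706 = -331709)
f = -2321963 (f = -(-7)*(-331709) = -7*331709 = -2321963)
(g(x, S(8))/v(-168) + (-3933 - 1*107865)) + f = ((-18492 + 142**2 - 209*142)/(-168) + (-3933 - 1*107865)) - 2321963 = ((-18492 + 20164 - 29678)*(-1/168) + (-3933 - 107865)) - 2321963 = (-28006*(-1/168) - 111798) - 2321963 = (14003/84 - 111798) - 2321963 = -9377029/84 - 2321963 = -204421921/84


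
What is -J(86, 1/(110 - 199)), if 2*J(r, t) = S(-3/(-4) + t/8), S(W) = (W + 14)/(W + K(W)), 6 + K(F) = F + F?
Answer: 10501/5346 ≈ 1.9643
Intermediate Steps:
K(F) = -6 + 2*F (K(F) = -6 + (F + F) = -6 + 2*F)
S(W) = (14 + W)/(-6 + 3*W) (S(W) = (W + 14)/(W + (-6 + 2*W)) = (14 + W)/(-6 + 3*W))
J(r, t) = (59/4 + t/8)/(6*(-5/4 + t/8)) (J(r, t) = ((14 + (-3/(-4) + t/8))/(3*(-2 + (-3/(-4) + t/8))))/2 = ((14 + (-3*(-¼) + t*(⅛)))/(3*(-2 + (-3*(-¼) + t*(⅛)))))/2 = ((14 + (¾ + t/8))/(3*(-2 + (¾ + t/8))))/2 = ((59/4 + t/8)/(3*(-5/4 + t/8)))/2 = (59/4 + t/8)/(6*(-5/4 + t/8)))
-J(86, 1/(110 - 199)) = -(118 + 1/(110 - 199))/(6*(-10 + 1/(110 - 199))) = -(118 + 1/(-89))/(6*(-10 + 1/(-89))) = -(118 - 1/89)/(6*(-10 - 1/89)) = -10501/(6*(-891/89)*89) = -(-89)*10501/(6*891*89) = -1*(-10501/5346) = 10501/5346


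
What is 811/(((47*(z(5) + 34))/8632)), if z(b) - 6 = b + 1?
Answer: 3500276/1081 ≈ 3238.0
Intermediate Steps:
z(b) = 7 + b (z(b) = 6 + (b + 1) = 6 + (1 + b) = 7 + b)
811/(((47*(z(5) + 34))/8632)) = 811/(((47*((7 + 5) + 34))/8632)) = 811/(((47*(12 + 34))*(1/8632))) = 811/(((47*46)*(1/8632))) = 811/((2162*(1/8632))) = 811/(1081/4316) = 811*(4316/1081) = 3500276/1081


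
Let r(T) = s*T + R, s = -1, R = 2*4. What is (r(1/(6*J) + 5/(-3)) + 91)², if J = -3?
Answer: 3286969/324 ≈ 10145.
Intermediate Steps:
R = 8
r(T) = 8 - T (r(T) = -T + 8 = 8 - T)
(r(1/(6*J) + 5/(-3)) + 91)² = ((8 - (1/(6*(-3)) + 5/(-3))) + 91)² = ((8 - ((⅙)*(-⅓) + 5*(-⅓))) + 91)² = ((8 - (-1/18 - 5/3)) + 91)² = ((8 - 1*(-31/18)) + 91)² = ((8 + 31/18) + 91)² = (175/18 + 91)² = (1813/18)² = 3286969/324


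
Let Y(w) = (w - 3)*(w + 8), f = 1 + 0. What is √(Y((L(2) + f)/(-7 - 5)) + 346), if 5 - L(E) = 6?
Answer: √322 ≈ 17.944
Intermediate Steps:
L(E) = -1 (L(E) = 5 - 1*6 = 5 - 6 = -1)
f = 1
Y(w) = (-3 + w)*(8 + w)
√(Y((L(2) + f)/(-7 - 5)) + 346) = √((-24 + ((-1 + 1)/(-7 - 5))² + 5*((-1 + 1)/(-7 - 5))) + 346) = √((-24 + (0/(-12))² + 5*(0/(-12))) + 346) = √((-24 + (0*(-1/12))² + 5*(0*(-1/12))) + 346) = √((-24 + 0² + 5*0) + 346) = √((-24 + 0 + 0) + 346) = √(-24 + 346) = √322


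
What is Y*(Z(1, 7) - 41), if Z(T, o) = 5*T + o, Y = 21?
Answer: -609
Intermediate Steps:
Z(T, o) = o + 5*T
Y*(Z(1, 7) - 41) = 21*((7 + 5*1) - 41) = 21*((7 + 5) - 41) = 21*(12 - 41) = 21*(-29) = -609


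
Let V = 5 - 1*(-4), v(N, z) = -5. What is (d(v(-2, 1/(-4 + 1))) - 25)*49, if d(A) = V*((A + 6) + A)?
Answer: -2989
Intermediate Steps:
V = 9 (V = 5 + 4 = 9)
d(A) = 54 + 18*A (d(A) = 9*((A + 6) + A) = 9*((6 + A) + A) = 9*(6 + 2*A) = 54 + 18*A)
(d(v(-2, 1/(-4 + 1))) - 25)*49 = ((54 + 18*(-5)) - 25)*49 = ((54 - 90) - 25)*49 = (-36 - 25)*49 = -61*49 = -2989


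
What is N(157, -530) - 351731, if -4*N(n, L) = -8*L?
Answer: -352791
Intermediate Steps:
N(n, L) = 2*L (N(n, L) = -(-1)*8*L/4 = -(-2)*L = 2*L)
N(157, -530) - 351731 = 2*(-530) - 351731 = -1060 - 351731 = -352791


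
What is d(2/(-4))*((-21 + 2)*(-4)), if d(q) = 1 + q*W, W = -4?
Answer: 228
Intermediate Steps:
d(q) = 1 - 4*q (d(q) = 1 + q*(-4) = 1 - 4*q)
d(2/(-4))*((-21 + 2)*(-4)) = (1 - 8/(-4))*((-21 + 2)*(-4)) = (1 - 8*(-1)/4)*(-19*(-4)) = (1 - 4*(-1/2))*76 = (1 + 2)*76 = 3*76 = 228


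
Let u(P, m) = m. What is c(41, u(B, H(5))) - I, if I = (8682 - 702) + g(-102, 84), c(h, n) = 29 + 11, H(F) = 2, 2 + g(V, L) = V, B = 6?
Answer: -7836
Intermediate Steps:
g(V, L) = -2 + V
c(h, n) = 40
I = 7876 (I = (8682 - 702) + (-2 - 102) = 7980 - 104 = 7876)
c(41, u(B, H(5))) - I = 40 - 1*7876 = 40 - 7876 = -7836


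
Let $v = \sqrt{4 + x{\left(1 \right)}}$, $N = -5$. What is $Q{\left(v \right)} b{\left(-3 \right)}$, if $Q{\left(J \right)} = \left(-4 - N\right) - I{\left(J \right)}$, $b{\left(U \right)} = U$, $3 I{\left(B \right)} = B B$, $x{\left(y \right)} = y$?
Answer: $2$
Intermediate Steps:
$I{\left(B \right)} = \frac{B^{2}}{3}$ ($I{\left(B \right)} = \frac{B B}{3} = \frac{B^{2}}{3}$)
$v = \sqrt{5}$ ($v = \sqrt{4 + 1} = \sqrt{5} \approx 2.2361$)
$Q{\left(J \right)} = 1 - \frac{J^{2}}{3}$ ($Q{\left(J \right)} = \left(-4 - -5\right) - \frac{J^{2}}{3} = \left(-4 + 5\right) - \frac{J^{2}}{3} = 1 - \frac{J^{2}}{3}$)
$Q{\left(v \right)} b{\left(-3 \right)} = \left(1 - \frac{\left(\sqrt{5}\right)^{2}}{3}\right) \left(-3\right) = \left(1 - \frac{5}{3}\right) \left(-3\right) = \left(- \frac{2}{3}\right) \left(-3\right) = 2$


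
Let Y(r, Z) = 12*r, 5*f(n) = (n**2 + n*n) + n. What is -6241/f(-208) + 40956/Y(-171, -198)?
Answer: -59989243/2952144 ≈ -20.321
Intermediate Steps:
f(n) = n/5 + 2*n**2/5 (f(n) = ((n**2 + n*n) + n)/5 = ((n**2 + n**2) + n)/5 = (2*n**2 + n)/5 = (n + 2*n**2)/5 = n/5 + 2*n**2/5)
-6241/f(-208) + 40956/Y(-171, -198) = -6241*(-5/(208*(1 + 2*(-208)))) + 40956/((12*(-171))) = -6241*(-5/(208*(1 - 416))) + 40956/(-2052) = -6241/((1/5)*(-208)*(-415)) + 40956*(-1/2052) = -6241/17264 - 3413/171 = -59989243/2952144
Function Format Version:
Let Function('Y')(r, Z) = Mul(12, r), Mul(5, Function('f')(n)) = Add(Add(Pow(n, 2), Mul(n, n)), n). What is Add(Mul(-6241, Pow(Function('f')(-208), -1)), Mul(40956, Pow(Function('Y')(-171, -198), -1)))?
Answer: Rational(-59989243, 2952144) ≈ -20.321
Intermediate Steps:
Function('f')(n) = Add(Mul(Rational(1, 5), n), Mul(Rational(2, 5), Pow(n, 2))) (Function('f')(n) = Mul(Rational(1, 5), Add(Add(Pow(n, 2), Mul(n, n)), n)) = Mul(Rational(1, 5), Add(Add(Pow(n, 2), Pow(n, 2)), n)) = Mul(Rational(1, 5), Add(Mul(2, Pow(n, 2)), n)) = Mul(Rational(1, 5), Add(n, Mul(2, Pow(n, 2)))) = Add(Mul(Rational(1, 5), n), Mul(Rational(2, 5), Pow(n, 2))))
Add(Mul(-6241, Pow(Function('f')(-208), -1)), Mul(40956, Pow(Function('Y')(-171, -198), -1))) = Add(Mul(-6241, Pow(Mul(Rational(1, 5), -208, Add(1, Mul(2, -208))), -1)), Mul(40956, Pow(Mul(12, -171), -1))) = Add(Mul(-6241, Pow(Mul(Rational(1, 5), -208, Add(1, -416)), -1)), Mul(40956, Pow(-2052, -1))) = Add(Mul(-6241, Pow(Mul(Rational(1, 5), -208, -415), -1)), Mul(40956, Rational(-1, 2052))) = Add(Mul(-6241, Pow(17264, -1)), Rational(-3413, 171)) = Add(Mul(-6241, Rational(1, 17264)), Rational(-3413, 171)) = Add(Rational(-6241, 17264), Rational(-3413, 171)) = Rational(-59989243, 2952144)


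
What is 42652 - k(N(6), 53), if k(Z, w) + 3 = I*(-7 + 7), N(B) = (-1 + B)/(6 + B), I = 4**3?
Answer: 42655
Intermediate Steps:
I = 64
N(B) = (-1 + B)/(6 + B)
k(Z, w) = -3 (k(Z, w) = -3 + 64*(-7 + 7) = -3 + 64*0 = -3 + 0 = -3)
42652 - k(N(6), 53) = 42652 - 1*(-3) = 42652 + 3 = 42655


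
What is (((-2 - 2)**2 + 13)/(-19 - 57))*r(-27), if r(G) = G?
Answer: 783/76 ≈ 10.303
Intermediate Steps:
(((-2 - 2)**2 + 13)/(-19 - 57))*r(-27) = (((-2 - 2)**2 + 13)/(-19 - 57))*(-27) = (((-4)**2 + 13)/(-76))*(-27) = ((16 + 13)*(-1/76))*(-27) = (29*(-1/76))*(-27) = -29/76*(-27) = 783/76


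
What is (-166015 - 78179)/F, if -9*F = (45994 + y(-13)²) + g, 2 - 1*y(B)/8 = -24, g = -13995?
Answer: 2197746/75263 ≈ 29.201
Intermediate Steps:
y(B) = 208 (y(B) = 16 - 8*(-24) = 16 + 192 = 208)
F = -75263/9 (F = -((45994 + 208²) - 13995)/9 = -((45994 + 43264) - 13995)/9 = -(89258 - 13995)/9 = -⅑*75263 = -75263/9 ≈ -8362.6)
(-166015 - 78179)/F = (-166015 - 78179)/(-75263/9) = -244194*(-9/75263) = 2197746/75263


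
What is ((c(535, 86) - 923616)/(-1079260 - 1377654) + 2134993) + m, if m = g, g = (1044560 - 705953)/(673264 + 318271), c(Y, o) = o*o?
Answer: 2600546411831282784/1218058111495 ≈ 2.1350e+6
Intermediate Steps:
c(Y, o) = o²
g = 338607/991535 ≈ 0.34150
m = 338607/991535 ≈ 0.34150
((c(535, 86) - 923616)/(-1079260 - 1377654) + 2134993) + m = ((86² - 923616)/(-1079260 - 1377654) + 2134993) + 338607/991535 = ((7396 - 923616)/(-2456914) + 2134993) + 338607/991535 = (-916220*(-1/2456914) + 2134993) + 338607/991535 = (458110/1228457 + 2134993) + 338607/991535 = 2622747553911/1228457 + 338607/991535 = 2600546411831282784/1218058111495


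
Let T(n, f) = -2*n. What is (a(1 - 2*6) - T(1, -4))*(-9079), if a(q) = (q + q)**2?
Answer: -4412394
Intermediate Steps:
a(q) = 4*q**2 (a(q) = (2*q)**2 = 4*q**2)
(a(1 - 2*6) - T(1, -4))*(-9079) = (4*(1 - 2*6)**2 - (-2))*(-9079) = (4*(1 - 12)**2 - 1*(-2))*(-9079) = (4*(-11)**2 + 2)*(-9079) = (4*121 + 2)*(-9079) = (484 + 2)*(-9079) = 486*(-9079) = -4412394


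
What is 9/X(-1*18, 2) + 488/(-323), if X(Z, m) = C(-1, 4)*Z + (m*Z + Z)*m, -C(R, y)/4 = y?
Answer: -9437/6460 ≈ -1.4608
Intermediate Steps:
C(R, y) = -4*y
X(Z, m) = -16*Z + m*(Z + Z*m) (X(Z, m) = (-4*4)*Z + (m*Z + Z)*m = -16*Z + (Z*m + Z)*m = -16*Z + (Z + Z*m)*m = -16*Z + m*(Z + Z*m))
9/X(-1*18, 2) + 488/(-323) = 9/(((-1*18)*(-16 + 2 + 2**2))) + 488/(-323) = 9/((-18*(-16 + 2 + 4))) + 488*(-1/323) = 9/((-18*(-10))) - 488/323 = 9/180 - 488/323 = 9*(1/180) - 488/323 = 1/20 - 488/323 = -9437/6460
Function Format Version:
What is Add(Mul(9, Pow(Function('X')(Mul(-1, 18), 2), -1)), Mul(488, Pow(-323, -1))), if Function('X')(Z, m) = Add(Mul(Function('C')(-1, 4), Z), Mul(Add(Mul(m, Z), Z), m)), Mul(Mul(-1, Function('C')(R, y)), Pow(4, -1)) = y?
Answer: Rational(-9437, 6460) ≈ -1.4608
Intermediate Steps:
Function('C')(R, y) = Mul(-4, y)
Function('X')(Z, m) = Add(Mul(-16, Z), Mul(m, Add(Z, Mul(Z, m)))) (Function('X')(Z, m) = Add(Mul(Mul(-4, 4), Z), Mul(Add(Mul(m, Z), Z), m)) = Add(Mul(-16, Z), Mul(Add(Mul(Z, m), Z), m)) = Add(Mul(-16, Z), Mul(Add(Z, Mul(Z, m)), m)) = Add(Mul(-16, Z), Mul(m, Add(Z, Mul(Z, m)))))
Add(Mul(9, Pow(Function('X')(Mul(-1, 18), 2), -1)), Mul(488, Pow(-323, -1))) = Add(Mul(9, Pow(Mul(Mul(-1, 18), Add(-16, 2, Pow(2, 2))), -1)), Mul(488, Pow(-323, -1))) = Add(Mul(9, Pow(Mul(-18, Add(-16, 2, 4)), -1)), Mul(488, Rational(-1, 323))) = Add(Mul(9, Pow(Mul(-18, -10), -1)), Rational(-488, 323)) = Add(Mul(9, Pow(180, -1)), Rational(-488, 323)) = Add(Mul(9, Rational(1, 180)), Rational(-488, 323)) = Add(Rational(1, 20), Rational(-488, 323)) = Rational(-9437, 6460)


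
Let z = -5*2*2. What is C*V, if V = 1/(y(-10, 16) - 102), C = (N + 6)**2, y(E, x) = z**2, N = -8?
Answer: 2/149 ≈ 0.013423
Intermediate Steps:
z = -20 (z = -10*2 = -20)
y(E, x) = 400 (y(E, x) = (-20)**2 = 400)
C = 4 (C = (-8 + 6)**2 = (-2)**2 = 4)
V = 1/298 (V = 1/(400 - 102) = 1/298 ≈ 0.0033557)
C*V = 4*(1/298) = 2/149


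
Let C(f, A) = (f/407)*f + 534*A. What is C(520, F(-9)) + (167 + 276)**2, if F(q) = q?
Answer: 78187701/407 ≈ 1.9211e+5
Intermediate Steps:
C(f, A) = 534*A + f**2/407 (C(f, A) = (f*(1/407))*f + 534*A = (f/407)*f + 534*A = f**2/407 + 534*A = 534*A + f**2/407)
C(520, F(-9)) + (167 + 276)**2 = (534*(-9) + (1/407)*520**2) + (167 + 276)**2 = (-4806 + (1/407)*270400) + 443**2 = (-4806 + 270400/407) + 196249 = -1685642/407 + 196249 = 78187701/407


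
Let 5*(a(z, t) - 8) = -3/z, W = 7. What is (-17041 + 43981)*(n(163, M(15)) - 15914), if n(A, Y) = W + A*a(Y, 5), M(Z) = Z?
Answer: -1967902344/5 ≈ -3.9358e+8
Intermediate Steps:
a(z, t) = 8 - 3/(5*z) (a(z, t) = 8 + (-3/z)/5 = 8 - 3/(5*z))
n(A, Y) = 7 + A*(8 - 3/(5*Y))
(-17041 + 43981)*(n(163, M(15)) - 15914) = (-17041 + 43981)*((7 + 8*163 - ⅗*163/15) - 15914) = 26940*((7 + 1304 - ⅗*163*1/15) - 15914) = 26940*((7 + 1304 - 163/25) - 15914) = 26940*(32612/25 - 15914) = 26940*(-365238/25) = -1967902344/5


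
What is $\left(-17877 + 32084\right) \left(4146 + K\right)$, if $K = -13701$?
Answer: $-135747885$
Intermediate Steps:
$\left(-17877 + 32084\right) \left(4146 + K\right) = \left(-17877 + 32084\right) \left(4146 - 13701\right) = 14207 \left(-9555\right) = -135747885$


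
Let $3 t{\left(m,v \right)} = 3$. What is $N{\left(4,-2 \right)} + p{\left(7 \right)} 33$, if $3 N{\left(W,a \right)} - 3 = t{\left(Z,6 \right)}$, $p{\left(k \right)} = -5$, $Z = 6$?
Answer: $- \frac{491}{3} \approx -163.67$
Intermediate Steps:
$t{\left(m,v \right)} = 1$ ($t{\left(m,v \right)} = \frac{1}{3} \cdot 3 = 1$)
$N{\left(W,a \right)} = \frac{4}{3}$ ($N{\left(W,a \right)} = 1 + \frac{1}{3} \cdot 1 = 1 + \frac{1}{3} = \frac{4}{3}$)
$N{\left(4,-2 \right)} + p{\left(7 \right)} 33 = \frac{4}{3} - 165 = - \frac{491}{3}$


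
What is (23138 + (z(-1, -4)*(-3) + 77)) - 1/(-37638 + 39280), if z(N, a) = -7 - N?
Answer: 38148585/1642 ≈ 23233.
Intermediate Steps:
(23138 + (z(-1, -4)*(-3) + 77)) - 1/(-37638 + 39280) = (23138 + ((-7 - 1*(-1))*(-3) + 77)) - 1/(-37638 + 39280) = (23138 + ((-7 + 1)*(-3) + 77)) - 1/1642 = (23138 + (-6*(-3) + 77)) - 1*1/1642 = (23138 + (18 + 77)) - 1/1642 = (23138 + 95) - 1/1642 = 23233 - 1/1642 = 38148585/1642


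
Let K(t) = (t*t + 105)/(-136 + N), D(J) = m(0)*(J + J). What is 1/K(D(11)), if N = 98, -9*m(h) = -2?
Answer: -3078/10441 ≈ -0.29480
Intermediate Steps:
m(h) = 2/9 (m(h) = -⅑*(-2) = 2/9)
D(J) = 4*J/9 (D(J) = 2*(J + J)/9 = 2*(2*J)/9 = 4*J/9)
K(t) = -105/38 - t²/38 (K(t) = (t*t + 105)/(-136 + 98) = (t² + 105)/(-38) = (105 + t²)*(-1/38) = -105/38 - t²/38)
1/K(D(11)) = 1/(-105/38 - ((4/9)*11)²/38) = 1/(-105/38 - (44/9)²/38) = 1/(-105/38 - 1/38*1936/81) = 1/(-105/38 - 968/1539) = 1/(-10441/3078) = -3078/10441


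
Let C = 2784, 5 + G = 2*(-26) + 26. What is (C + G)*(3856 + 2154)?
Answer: 16545530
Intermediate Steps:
G = -31 (G = -5 + (2*(-26) + 26) = -5 + (-52 + 26) = -5 - 26 = -31)
(C + G)*(3856 + 2154) = (2784 - 31)*(3856 + 2154) = 2753*6010 = 16545530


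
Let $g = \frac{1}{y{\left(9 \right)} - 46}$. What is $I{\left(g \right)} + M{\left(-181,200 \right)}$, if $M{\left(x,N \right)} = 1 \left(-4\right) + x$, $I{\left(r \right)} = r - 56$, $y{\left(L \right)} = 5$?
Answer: $- \frac{9882}{41} \approx -241.02$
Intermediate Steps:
$g = - \frac{1}{41}$ ($g = \frac{1}{5 - 46} = \frac{1}{-41} = - \frac{1}{41} \approx -0.02439$)
$I{\left(r \right)} = -56 + r$
$M{\left(x,N \right)} = -4 + x$
$I{\left(g \right)} + M{\left(-181,200 \right)} = \left(-56 - \frac{1}{41}\right) - 185 = - \frac{2297}{41} - 185 = - \frac{9882}{41}$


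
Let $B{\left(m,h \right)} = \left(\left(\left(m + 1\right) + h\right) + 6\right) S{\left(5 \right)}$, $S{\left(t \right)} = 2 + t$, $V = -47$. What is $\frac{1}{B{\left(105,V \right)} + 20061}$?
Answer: $\frac{1}{20516} \approx 4.8742 \cdot 10^{-5}$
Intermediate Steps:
$B{\left(m,h \right)} = 49 + 7 h + 7 m$ ($B{\left(m,h \right)} = \left(\left(\left(m + 1\right) + h\right) + 6\right) \left(2 + 5\right) = \left(\left(\left(1 + m\right) + h\right) + 6\right) 7 = \left(\left(1 + h + m\right) + 6\right) 7 = \left(7 + h + m\right) 7 = 49 + 7 h + 7 m$)
$\frac{1}{B{\left(105,V \right)} + 20061} = \frac{1}{\left(49 + 7 \left(-47\right) + 7 \cdot 105\right) + 20061} = \frac{1}{\left(49 - 329 + 735\right) + 20061} = \frac{1}{455 + 20061} = \frac{1}{20516}$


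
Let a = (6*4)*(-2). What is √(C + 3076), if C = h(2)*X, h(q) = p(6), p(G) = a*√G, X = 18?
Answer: 2*√(769 - 216*√6) ≈ 30.978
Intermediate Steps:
a = -48 (a = 24*(-2) = -48)
p(G) = -48*√G
h(q) = -48*√6
C = -864*√6 (C = -48*√6*18 = -864*√6 ≈ -2116.4)
√(C + 3076) = √(-864*√6 + 3076) = √(3076 - 864*√6)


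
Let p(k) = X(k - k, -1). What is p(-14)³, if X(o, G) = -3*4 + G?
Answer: -2197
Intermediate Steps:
X(o, G) = -12 + G
p(k) = -13 (p(k) = -12 - 1 = -13)
p(-14)³ = (-13)³ = -2197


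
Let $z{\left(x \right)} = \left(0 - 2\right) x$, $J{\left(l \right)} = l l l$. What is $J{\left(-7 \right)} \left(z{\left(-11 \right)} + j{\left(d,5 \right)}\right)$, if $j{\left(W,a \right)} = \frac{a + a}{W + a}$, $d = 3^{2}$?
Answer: $-7791$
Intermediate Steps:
$d = 9$
$J{\left(l \right)} = l^{3}$ ($J{\left(l \right)} = l^{2} l = l^{3}$)
$z{\left(x \right)} = - 2 x$
$j{\left(W,a \right)} = \frac{2 a}{W + a}$
$J{\left(-7 \right)} \left(z{\left(-11 \right)} + j{\left(d,5 \right)}\right) = \left(-7\right)^{3} \left(\left(-2\right) \left(-11\right) + 2 \cdot 5 \frac{1}{9 + 5}\right) = - 343 \left(22 + 2 \cdot 5 \cdot \frac{1}{14}\right) = - 343 \left(22 + \frac{5}{7}\right) = \left(-343\right) \frac{159}{7} = -7791$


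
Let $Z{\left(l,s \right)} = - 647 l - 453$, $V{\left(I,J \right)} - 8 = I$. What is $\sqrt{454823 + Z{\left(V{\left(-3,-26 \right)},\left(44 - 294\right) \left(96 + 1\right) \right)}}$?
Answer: $\sqrt{451135} \approx 671.67$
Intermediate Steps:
$V{\left(I,J \right)} = 8 + I$
$Z{\left(l,s \right)} = -453 - 647 l$
$\sqrt{454823 + Z{\left(V{\left(-3,-26 \right)},\left(44 - 294\right) \left(96 + 1\right) \right)}} = \sqrt{454823 - \left(453 + 647 \left(8 - 3\right)\right)} = \sqrt{454823 - 3688} = \sqrt{451135}$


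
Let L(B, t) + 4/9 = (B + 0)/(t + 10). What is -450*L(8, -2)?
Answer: -250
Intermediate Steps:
L(B, t) = -4/9 + B/(10 + t) (L(B, t) = -4/9 + (B + 0)/(t + 10) = -4/9 + B/(10 + t))
-450*L(8, -2) = -50*(-40 - 4*(-2) + 9*8)/(10 - 2) = -50*(-40 + 8 + 72)/8 = -50*40/8 = -450*5/9 = -250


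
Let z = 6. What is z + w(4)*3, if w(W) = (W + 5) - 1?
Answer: 30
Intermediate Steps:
w(W) = 4 + W (w(W) = (5 + W) - 1 = 4 + W)
z + w(4)*3 = 6 + (4 + 4)*3 = 6 + 8*3 = 6 + 24 = 30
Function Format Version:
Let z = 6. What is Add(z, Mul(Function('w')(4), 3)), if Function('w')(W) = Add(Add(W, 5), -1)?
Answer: 30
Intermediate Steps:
Function('w')(W) = Add(4, W) (Function('w')(W) = Add(Add(5, W), -1) = Add(4, W))
Add(z, Mul(Function('w')(4), 3)) = Add(6, Mul(Add(4, 4), 3)) = Add(6, Mul(8, 3)) = Add(6, 24) = 30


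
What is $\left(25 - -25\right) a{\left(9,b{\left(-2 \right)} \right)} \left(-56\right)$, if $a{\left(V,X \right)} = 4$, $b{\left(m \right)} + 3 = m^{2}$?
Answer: $-11200$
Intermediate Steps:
$b{\left(m \right)} = -3 + m^{2}$
$\left(25 - -25\right) a{\left(9,b{\left(-2 \right)} \right)} \left(-56\right) = \left(25 - -25\right) 4 \left(-56\right) = \left(25 + 25\right) 4 \left(-56\right) = 50 \cdot 4 \left(-56\right) = 200 \left(-56\right) = -11200$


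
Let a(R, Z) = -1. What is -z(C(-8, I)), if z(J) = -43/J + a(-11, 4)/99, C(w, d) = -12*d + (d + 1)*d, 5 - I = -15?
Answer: 493/1980 ≈ 0.24899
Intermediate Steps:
I = 20 (I = 5 - 1*(-15) = 5 + 15 = 20)
C(w, d) = -12*d + d*(1 + d) (C(w, d) = -12*d + (1 + d)*d = -12*d + d*(1 + d))
z(J) = -1/99 - 43/J (z(J) = -43/J - 1/99 = -1/99 - 43/J)
-z(C(-8, I)) = -(-4257 - 20*(-11 + 20))/(99*(20*(-11 + 20))) = -(-4257 - 20*9)/(99*(20*9)) = -(-4257 - 1*180)/(99*180) = -(-4257 - 180)/(99*180) = -(-4437)/(99*180) = -1*(-493/1980) = 493/1980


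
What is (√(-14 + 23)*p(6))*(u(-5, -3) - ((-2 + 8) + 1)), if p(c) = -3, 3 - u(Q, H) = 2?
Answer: 54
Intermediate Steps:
u(Q, H) = 1 (u(Q, H) = 3 - 1*2 = 3 - 2 = 1)
(√(-14 + 23)*p(6))*(u(-5, -3) - ((-2 + 8) + 1)) = (√(-14 + 23)*(-3))*(1 - ((-2 + 8) + 1)) = (√9*(-3))*(1 - (6 + 1)) = (3*(-3))*(1 - 1*7) = -9*(1 - 7) = -9*(-6) = 54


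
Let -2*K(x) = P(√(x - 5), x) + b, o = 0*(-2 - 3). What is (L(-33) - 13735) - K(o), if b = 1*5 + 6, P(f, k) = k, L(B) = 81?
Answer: -27297/2 ≈ -13649.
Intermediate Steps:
b = 11 (b = 5 + 6 = 11)
o = 0 (o = 0*(-5) = 0)
K(x) = -11/2 - x/2 (K(x) = -(x + 11)/2 = -(11 + x)/2 = -11/2 - x/2)
(L(-33) - 13735) - K(o) = (81 - 13735) - (-11/2 - ½*0) = -13654 - (-11/2 + 0) = -13654 - 1*(-11/2) = -13654 + 11/2 = -27297/2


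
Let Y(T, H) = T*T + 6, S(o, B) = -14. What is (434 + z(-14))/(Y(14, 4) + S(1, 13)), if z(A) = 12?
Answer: 223/94 ≈ 2.3723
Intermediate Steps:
Y(T, H) = 6 + T**2 (Y(T, H) = T**2 + 6 = 6 + T**2)
(434 + z(-14))/(Y(14, 4) + S(1, 13)) = (434 + 12)/((6 + 14**2) - 14) = 446/((6 + 196) - 14) = 446/(202 - 14) = 446/188 = 446*(1/188) = 223/94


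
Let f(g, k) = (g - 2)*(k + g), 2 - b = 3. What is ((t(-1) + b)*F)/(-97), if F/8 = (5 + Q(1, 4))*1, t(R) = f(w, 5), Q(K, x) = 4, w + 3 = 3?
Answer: 792/97 ≈ 8.1649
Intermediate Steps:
b = -1 (b = 2 - 1*3 = 2 - 3 = -1)
w = 0 (w = -3 + 3 = 0)
f(g, k) = (-2 + g)*(g + k)
t(R) = -10 (t(R) = 0² - 2*0 - 2*5 + 0*5 = 0 + 0 - 10 + 0 = -10)
F = 72 (F = 8*((5 + 4)*1) = 8*(9*1) = 8*9 = 72)
((t(-1) + b)*F)/(-97) = ((-10 - 1)*72)/(-97) = -11*72*(-1/97) = -792*(-1/97) = 792/97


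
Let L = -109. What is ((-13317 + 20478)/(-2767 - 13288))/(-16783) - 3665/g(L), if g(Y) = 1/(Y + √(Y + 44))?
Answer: 107641658708686/269451065 - 3665*I*√65 ≈ 3.9949e+5 - 29548.0*I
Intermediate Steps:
g(Y) = 1/(Y + √(44 + Y))
((-13317 + 20478)/(-2767 - 13288))/(-16783) - 3665/g(L) = ((-13317 + 20478)/(-2767 - 13288))/(-16783) - (-399485 + 3665*√(44 - 109)) = (7161/(-16055))*(-1/16783) - (-399485 + 3665*I*√65) = (7161*(-1/16055))*(-1/16783) - (-399485 + 3665*I*√65) = -7161/16055*(-1/16783) - 3665*(-109 + I*√65) = 7161/269451065 + (399485 - 3665*I*√65) = 107641658708686/269451065 - 3665*I*√65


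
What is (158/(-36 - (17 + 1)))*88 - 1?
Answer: -6979/27 ≈ -258.48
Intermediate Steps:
(158/(-36 - (17 + 1)))*88 - 1 = (158/(-36 - 1*18))*88 - 1 = (158/(-36 - 18))*88 - 1 = (158/(-54))*88 - 1 = (158*(-1/54))*88 - 1 = -79/27*88 - 1 = -6952/27 - 1 = -6979/27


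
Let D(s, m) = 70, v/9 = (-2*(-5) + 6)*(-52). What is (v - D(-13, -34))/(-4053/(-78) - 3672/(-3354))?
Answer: -8449844/59317 ≈ -142.45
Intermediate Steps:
v = -7488 (v = 9*((-2*(-5) + 6)*(-52)) = 9*((10 + 6)*(-52)) = 9*(16*(-52)) = 9*(-832) = -7488)
(v - D(-13, -34))/(-4053/(-78) - 3672/(-3354)) = (-7488 - 1*70)/(-4053/(-78) - 3672/(-3354)) = (-7488 - 70)/(-4053*(-1/78) - 3672*(-1/3354)) = -7558/(1351/26 + 612/559) = -7558/59317/1118 = -7558*1118/59317 = -8449844/59317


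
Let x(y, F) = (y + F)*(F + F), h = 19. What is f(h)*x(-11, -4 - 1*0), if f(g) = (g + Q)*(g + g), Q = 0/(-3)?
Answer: 86640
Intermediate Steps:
Q = 0 (Q = 0*(-⅓) = 0)
x(y, F) = 2*F*(F + y) (x(y, F) = (F + y)*(2*F) = 2*F*(F + y))
f(g) = 2*g² (f(g) = (g + 0)*(g + g) = g*(2*g) = 2*g²)
f(h)*x(-11, -4 - 1*0) = (2*19²)*(2*(-4 - 1*0)*((-4 - 1*0) - 11)) = (2*361)*(2*(-4 + 0)*((-4 + 0) - 11)) = 722*(2*(-4)*(-4 - 11)) = 722*(2*(-4)*(-15)) = 722*120 = 86640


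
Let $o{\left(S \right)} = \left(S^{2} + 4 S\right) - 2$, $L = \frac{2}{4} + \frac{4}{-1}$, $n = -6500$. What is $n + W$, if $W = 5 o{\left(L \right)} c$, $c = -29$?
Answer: $- \frac{23825}{4} \approx -5956.3$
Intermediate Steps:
$L = - \frac{7}{2}$ ($L = 2 \cdot \frac{1}{4} + 4 \left(-1\right) = \frac{1}{2} - 4 = - \frac{7}{2} \approx -3.5$)
$o{\left(S \right)} = -2 + S^{2} + 4 S$
$W = \frac{2175}{4}$ ($W = 5 \left(-2 + \left(- \frac{7}{2}\right)^{2} + 4 \left(- \frac{7}{2}\right)\right) \left(-29\right) = 5 \left(-2 + \frac{49}{4} - 14\right) \left(-29\right) = 5 \left(- \frac{15}{4}\right) \left(-29\right) = \left(- \frac{75}{4}\right) \left(-29\right) = \frac{2175}{4} \approx 543.75$)
$n + W = -6500 + \frac{2175}{4} = - \frac{23825}{4}$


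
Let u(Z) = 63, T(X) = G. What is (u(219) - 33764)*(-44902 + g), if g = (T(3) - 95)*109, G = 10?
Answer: 1825482067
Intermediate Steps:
T(X) = 10
g = -9265 (g = (10 - 95)*109 = -85*109 = -9265)
(u(219) - 33764)*(-44902 + g) = (63 - 33764)*(-44902 - 9265) = -33701*(-54167) = 1825482067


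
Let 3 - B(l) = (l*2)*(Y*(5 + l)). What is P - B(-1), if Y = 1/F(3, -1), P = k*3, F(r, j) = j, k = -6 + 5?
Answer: 2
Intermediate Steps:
k = -1
P = -3 (P = -1*3 = -3)
Y = -1 (Y = 1/(-1) = -1)
B(l) = 3 - 2*l*(-5 - l) (B(l) = 3 - l*2*(-(5 + l)) = 3 - 2*l*(-5 - l))
P - B(-1) = -3 - (3 + 2*(-1)² + 10*(-1)) = -3 - (3 + 2*1 - 10) = -3 - (3 + 2 - 10) = -3 - 1*(-5) = -3 + 5 = 2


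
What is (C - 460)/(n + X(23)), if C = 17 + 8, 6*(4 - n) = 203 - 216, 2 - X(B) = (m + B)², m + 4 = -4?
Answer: 2610/1301 ≈ 2.0061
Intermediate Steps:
m = -8 (m = -4 - 4 = -8)
X(B) = 2 - (-8 + B)²
n = 37/6 (n = 4 - (203 - 216)/6 = 4 - ⅙*(-13) = 4 + 13/6 = 37/6 ≈ 6.1667)
C = 25
(C - 460)/(n + X(23)) = (25 - 460)/(37/6 + (2 - (-8 + 23)²)) = -435/(37/6 + (2 - 1*15²)) = -435/(37/6 + (2 - 1*225)) = -435/(37/6 + (2 - 225)) = -435/(37/6 - 223) = -435/(-1301/6) = -435*(-6/1301) = 2610/1301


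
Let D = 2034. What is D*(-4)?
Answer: -8136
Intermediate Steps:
D*(-4) = 2034*(-4) = -8136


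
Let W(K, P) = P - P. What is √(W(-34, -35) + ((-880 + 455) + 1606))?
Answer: √1181 ≈ 34.366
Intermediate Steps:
W(K, P) = 0
√(W(-34, -35) + ((-880 + 455) + 1606)) = √(0 + ((-880 + 455) + 1606)) = √(0 + (-425 + 1606)) = √(0 + 1181) = √1181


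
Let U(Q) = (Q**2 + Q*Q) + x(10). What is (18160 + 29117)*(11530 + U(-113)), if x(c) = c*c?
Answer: 1757191536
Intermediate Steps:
x(c) = c**2
U(Q) = 100 + 2*Q**2 (U(Q) = (Q**2 + Q*Q) + 10**2 = (Q**2 + Q**2) + 100 = 2*Q**2 + 100 = 100 + 2*Q**2)
(18160 + 29117)*(11530 + U(-113)) = (18160 + 29117)*(11530 + (100 + 2*(-113)**2)) = 47277*(11530 + (100 + 2*12769)) = 47277*(11530 + (100 + 25538)) = 47277*(11530 + 25638) = 47277*37168 = 1757191536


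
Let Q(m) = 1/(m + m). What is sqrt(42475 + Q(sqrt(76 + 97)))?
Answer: sqrt(5084937100 + 346*sqrt(173))/346 ≈ 206.09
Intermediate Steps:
Q(m) = 1/(2*m)
sqrt(42475 + Q(sqrt(76 + 97))) = sqrt(42475 + 1/(2*(sqrt(76 + 97)))) = sqrt(42475 + 1/(2*(sqrt(173)))) = sqrt(42475 + (sqrt(173)/173)/2) = sqrt(42475 + sqrt(173)/346)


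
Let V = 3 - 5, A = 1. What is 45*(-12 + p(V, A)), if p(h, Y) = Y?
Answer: -495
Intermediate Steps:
V = -2
45*(-12 + p(V, A)) = 45*(-12 + 1) = 45*(-11) = -495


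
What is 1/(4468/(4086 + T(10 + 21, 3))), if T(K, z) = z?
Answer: 4089/4468 ≈ 0.91517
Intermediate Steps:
1/(4468/(4086 + T(10 + 21, 3))) = 1/(4468/(4086 + 3)) = 1/(4468/4089) = 4089/4468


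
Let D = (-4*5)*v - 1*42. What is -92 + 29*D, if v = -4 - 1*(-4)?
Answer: -1310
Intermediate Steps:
v = 0 (v = -4 + 4 = 0)
D = -42 (D = -4*5*0 - 1*42 = -20*0 - 42 = 0 - 42 = -42)
-92 + 29*D = -92 + 29*(-42) = -92 - 1218 = -1310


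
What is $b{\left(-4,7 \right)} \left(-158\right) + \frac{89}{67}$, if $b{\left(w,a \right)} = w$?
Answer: $\frac{42433}{67} \approx 633.33$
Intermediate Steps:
$b{\left(-4,7 \right)} \left(-158\right) + \frac{89}{67} = \left(-4\right) \left(-158\right) + \frac{89}{67} = 632 + 89 \cdot \frac{1}{67} = 632 + \frac{89}{67} = \frac{42433}{67}$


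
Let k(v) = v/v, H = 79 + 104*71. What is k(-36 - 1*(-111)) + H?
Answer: 7464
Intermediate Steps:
H = 7463 (H = 79 + 7384 = 7463)
k(v) = 1
k(-36 - 1*(-111)) + H = 1 + 7463 = 7464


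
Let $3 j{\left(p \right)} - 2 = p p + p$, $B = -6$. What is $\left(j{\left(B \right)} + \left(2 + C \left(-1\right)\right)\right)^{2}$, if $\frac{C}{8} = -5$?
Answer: $\frac{24964}{9} \approx 2773.8$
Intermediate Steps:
$C = -40$ ($C = 8 \left(-5\right) = -40$)
$j{\left(p \right)} = \frac{2}{3} + \frac{p}{3} + \frac{p^{2}}{3}$ ($j{\left(p \right)} = \frac{2}{3} + \frac{p p + p}{3} = \frac{2}{3} + \frac{p^{2} + p}{3} = \frac{2}{3} + \frac{p + p^{2}}{3} = \frac{2}{3} + \left(\frac{p}{3} + \frac{p^{2}}{3}\right) = \frac{2}{3} + \frac{p}{3} + \frac{p^{2}}{3}$)
$\left(j{\left(B \right)} + \left(2 + C \left(-1\right)\right)\right)^{2} = \left(\left(\frac{2}{3} + \frac{1}{3} \left(-6\right) + \frac{\left(-6\right)^{2}}{3}\right) + \left(2 - -40\right)\right)^{2} = \left(\left(\frac{2}{3} - 2 + \frac{1}{3} \cdot 36\right) + \left(2 + 40\right)\right)^{2} = \left(\left(\frac{2}{3} - 2 + 12\right) + 42\right)^{2} = \left(\frac{32}{3} + 42\right)^{2} = \left(\frac{158}{3}\right)^{2} = \frac{24964}{9}$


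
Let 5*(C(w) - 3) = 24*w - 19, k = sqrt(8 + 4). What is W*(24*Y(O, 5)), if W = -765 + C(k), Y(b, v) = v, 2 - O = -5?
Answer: -91896 + 1152*sqrt(3) ≈ -89901.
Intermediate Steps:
O = 7 (O = 2 - 1*(-5) = 2 + 5 = 7)
k = 2*sqrt(3) (k = sqrt(12) = 2*sqrt(3) ≈ 3.4641)
C(w) = -4/5 + 24*w/5 (C(w) = 3 + (24*w - 19)/5 = 3 + (-19 + 24*w)/5 = 3 + (-19/5 + 24*w/5) = -4/5 + 24*w/5)
W = -3829/5 + 48*sqrt(3)/5 (W = -765 + (-4/5 + 24*(2*sqrt(3))/5) = -765 + (-4/5 + 48*sqrt(3)/5) = -3829/5 + 48*sqrt(3)/5 ≈ -749.17)
W*(24*Y(O, 5)) = (-3829/5 + 48*sqrt(3)/5)*(24*5) = (-3829/5 + 48*sqrt(3)/5)*120 = -91896 + 1152*sqrt(3)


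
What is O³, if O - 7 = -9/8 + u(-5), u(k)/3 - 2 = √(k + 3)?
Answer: 529055/512 + 77769*I*√2/64 ≈ 1033.3 + 1718.5*I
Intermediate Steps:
u(k) = 6 + 3*√(3 + k) (u(k) = 6 + 3*√(k + 3) = 6 + 3*√(3 + k))
O = 95/8 + 3*I*√2 (O = 7 + (-9/8 + (6 + 3*√(3 - 5))) = 7 + (-9*⅛ + (6 + 3*√(-2))) = 7 + (-9/8 + (6 + 3*(I*√2))) = 7 + (-9/8 + (6 + 3*I*√2)) = 7 + (39/8 + 3*I*√2) = 95/8 + 3*I*√2 ≈ 11.875 + 4.2426*I)
O³ = (95/8 + 3*I*√2)³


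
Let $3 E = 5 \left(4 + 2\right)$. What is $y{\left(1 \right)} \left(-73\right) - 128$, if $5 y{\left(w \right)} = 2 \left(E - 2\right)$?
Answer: $- \frac{1808}{5} \approx -361.6$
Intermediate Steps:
$E = 10$ ($E = \frac{5 \left(4 + 2\right)}{3} = \frac{5 \cdot 6}{3} = \frac{1}{3} \cdot 30 = 10$)
$y{\left(w \right)} = \frac{16}{5}$ ($y{\left(w \right)} = \frac{2 \left(10 - 2\right)}{5} = \frac{2 \cdot 8}{5} = \frac{1}{5} \cdot 16 = \frac{16}{5}$)
$y{\left(1 \right)} \left(-73\right) - 128 = \frac{16}{5} \left(-73\right) - 128 = - \frac{1168}{5} - 128 = - \frac{1808}{5}$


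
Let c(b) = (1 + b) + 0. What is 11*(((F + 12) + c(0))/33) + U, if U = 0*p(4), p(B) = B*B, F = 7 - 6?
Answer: 14/3 ≈ 4.6667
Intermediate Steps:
F = 1
c(b) = 1 + b
p(B) = B²
U = 0 (U = 0*4² = 0*16 = 0)
11*(((F + 12) + c(0))/33) + U = 11*(((1 + 12) + (1 + 0))/33) + 0 = 11*((13 + 1)*(1/33)) + 0 = 11*(14*(1/33)) + 0 = 11*(14/33) + 0 = 14/3 + 0 = 14/3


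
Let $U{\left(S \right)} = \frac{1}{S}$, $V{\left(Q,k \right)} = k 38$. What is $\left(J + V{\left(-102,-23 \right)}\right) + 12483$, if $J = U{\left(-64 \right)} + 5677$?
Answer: $\frac{1106303}{64} \approx 17286.0$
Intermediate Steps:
$V{\left(Q,k \right)} = 38 k$
$J = \frac{363327}{64}$ ($J = \frac{1}{-64} + 5677 = - \frac{1}{64} + 5677 = \frac{363327}{64} \approx 5677.0$)
$\left(J + V{\left(-102,-23 \right)}\right) + 12483 = \left(\frac{363327}{64} + 38 \left(-23\right)\right) + 12483 = \left(\frac{363327}{64} - 874\right) + 12483 = \frac{307391}{64} + 12483 = \frac{1106303}{64}$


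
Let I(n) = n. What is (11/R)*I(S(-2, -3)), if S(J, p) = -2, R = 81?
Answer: -22/81 ≈ -0.27161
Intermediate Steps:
(11/R)*I(S(-2, -3)) = (11/81)*(-2) = -22/81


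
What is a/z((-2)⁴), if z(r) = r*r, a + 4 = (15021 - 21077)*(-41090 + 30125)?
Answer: 16601009/64 ≈ 2.5939e+5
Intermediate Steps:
a = 66404036 (a = -4 + (15021 - 21077)*(-41090 + 30125) = -4 - 6056*(-10965) = -4 + 66404040 = 66404036)
z(r) = r²
a/z((-2)⁴) = 66404036/(((-2)⁴)²) = 66404036/(16²) = 66404036/256 = 66404036*(1/256) = 16601009/64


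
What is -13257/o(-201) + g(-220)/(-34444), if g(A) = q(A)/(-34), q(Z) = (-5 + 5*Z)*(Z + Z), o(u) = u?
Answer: 38291534/576937 ≈ 66.370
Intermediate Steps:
q(Z) = 2*Z*(-5 + 5*Z) (q(Z) = (-5 + 5*Z)*(2*Z) = 2*Z*(-5 + 5*Z))
g(A) = -5*A*(-1 + A)/17 (g(A) = (10*A*(-1 + A))/(-34) = (10*A*(-1 + A))*(-1/34) = -5*A*(-1 + A)/17)
-13257/o(-201) + g(-220)/(-34444) = -13257/(-201) + ((5/17)*(-220)*(1 - 1*(-220)))/(-34444) = -13257*(-1/201) + ((5/17)*(-220)*(1 + 220))*(-1/34444) = 4419/67 + ((5/17)*(-220)*221)*(-1/34444) = 4419/67 - 14300*(-1/34444) = 4419/67 + 3575/8611 = 38291534/576937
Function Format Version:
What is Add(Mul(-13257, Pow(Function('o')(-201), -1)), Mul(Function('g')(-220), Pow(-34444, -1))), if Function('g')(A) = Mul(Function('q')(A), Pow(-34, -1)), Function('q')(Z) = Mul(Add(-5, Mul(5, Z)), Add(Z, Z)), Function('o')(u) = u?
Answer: Rational(38291534, 576937) ≈ 66.370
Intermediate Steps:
Function('q')(Z) = Mul(2, Z, Add(-5, Mul(5, Z))) (Function('q')(Z) = Mul(Add(-5, Mul(5, Z)), Mul(2, Z)) = Mul(2, Z, Add(-5, Mul(5, Z))))
Function('g')(A) = Mul(Rational(-5, 17), A, Add(-1, A)) (Function('g')(A) = Mul(Mul(10, A, Add(-1, A)), Pow(-34, -1)) = Mul(Mul(10, A, Add(-1, A)), Rational(-1, 34)) = Mul(Rational(-5, 17), A, Add(-1, A)))
Add(Mul(-13257, Pow(Function('o')(-201), -1)), Mul(Function('g')(-220), Pow(-34444, -1))) = Add(Mul(-13257, Pow(-201, -1)), Mul(Mul(Rational(5, 17), -220, Add(1, Mul(-1, -220))), Pow(-34444, -1))) = Add(Mul(-13257, Rational(-1, 201)), Mul(Mul(Rational(5, 17), -220, Add(1, 220)), Rational(-1, 34444))) = Add(Rational(4419, 67), Mul(Mul(Rational(5, 17), -220, 221), Rational(-1, 34444))) = Add(Rational(4419, 67), Mul(-14300, Rational(-1, 34444))) = Add(Rational(4419, 67), Rational(3575, 8611)) = Rational(38291534, 576937)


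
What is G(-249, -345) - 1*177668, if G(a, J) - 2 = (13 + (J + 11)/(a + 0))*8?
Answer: -44210266/249 ≈ -1.7755e+5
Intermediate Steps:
G(a, J) = 106 + 8*(11 + J)/a (G(a, J) = 2 + (13 + (J + 11)/(a + 0))*8 = 2 + (13 + (11 + J)/a)*8 = 2 + (104 + 8*(11 + J)/a) = 106 + 8*(11 + J)/a)
G(-249, -345) - 1*177668 = 2*(44 + 4*(-345) + 53*(-249))/(-249) - 1*177668 = 2*(-1/249)*(44 - 1380 - 13197) - 177668 = 2*(-1/249)*(-14533) - 177668 = 29066/249 - 177668 = -44210266/249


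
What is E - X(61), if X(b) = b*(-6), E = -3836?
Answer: -3470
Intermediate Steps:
X(b) = -6*b
E - X(61) = -3836 - (-6)*61 = -3836 - 1*(-366) = -3836 + 366 = -3470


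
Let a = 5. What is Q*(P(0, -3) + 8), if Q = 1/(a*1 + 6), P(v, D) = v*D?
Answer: 8/11 ≈ 0.72727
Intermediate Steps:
P(v, D) = D*v
Q = 1/11 (Q = 1/(5*1 + 6) = 1/(5 + 6) = 1/11 ≈ 0.090909)
Q*(P(0, -3) + 8) = (-3*0 + 8)/11 = (0 + 8)/11 = (1/11)*8 = 8/11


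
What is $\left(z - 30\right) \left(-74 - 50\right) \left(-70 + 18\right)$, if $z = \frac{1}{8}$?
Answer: $-192634$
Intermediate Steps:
$z = \frac{1}{8} \approx 0.125$
$\left(z - 30\right) \left(-74 - 50\right) \left(-70 + 18\right) = \left(\frac{1}{8} - 30\right) \left(-74 - 50\right) \left(-70 + 18\right) = \left(- \frac{239}{8}\right) \left(-124\right) \left(-52\right) = \frac{7409}{2} \left(-52\right) = -192634$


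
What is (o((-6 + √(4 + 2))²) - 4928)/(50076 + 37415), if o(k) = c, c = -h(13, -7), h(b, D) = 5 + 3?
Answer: -4936/87491 ≈ -0.056417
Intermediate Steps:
h(b, D) = 8
c = -8 (c = -1*8 = -8)
o(k) = -8
(o((-6 + √(4 + 2))²) - 4928)/(50076 + 37415) = (-8 - 4928)/(50076 + 37415) = -4936/87491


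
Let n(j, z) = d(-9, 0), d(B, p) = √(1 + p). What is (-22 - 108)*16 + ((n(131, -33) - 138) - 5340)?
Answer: -7557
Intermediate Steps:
n(j, z) = 1 (n(j, z) = √(1 + 0) = √1 = 1)
(-22 - 108)*16 + ((n(131, -33) - 138) - 5340) = (-22 - 108)*16 + ((1 - 138) - 5340) = -130*16 + (-137 - 5340) = -2080 - 5477 = -7557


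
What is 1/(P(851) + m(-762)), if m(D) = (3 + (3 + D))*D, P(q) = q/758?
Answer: 758/436663427 ≈ 1.7359e-6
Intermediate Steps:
P(q) = q/758 (P(q) = q*(1/758) = q/758)
m(D) = D*(6 + D) (m(D) = (6 + D)*D = D*(6 + D))
1/(P(851) + m(-762)) = 1/((1/758)*851 - 762*(6 - 762)) = 1/(851/758 - 762*(-756)) = 1/(851/758 + 576072) = 1/(436663427/758) = 758/436663427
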